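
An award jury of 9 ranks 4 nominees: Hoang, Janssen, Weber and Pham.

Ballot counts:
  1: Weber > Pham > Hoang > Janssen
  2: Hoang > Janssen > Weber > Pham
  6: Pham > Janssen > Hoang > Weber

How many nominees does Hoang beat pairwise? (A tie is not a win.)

Hoang against each rival (9 jurors):
Hoang vs Janssen: Janssen, 6–3.
Hoang vs Weber: Hoang is ranked higher on 2+6 = 8 ballots, Weber on 1. Hoang wins 8–1.
Hoang vs Pham: Hoang preferred on 2 ballots; Pham wins 7–2.
Hoang beats Weber; loses to Janssen, Pham — 1 pairwise win.

1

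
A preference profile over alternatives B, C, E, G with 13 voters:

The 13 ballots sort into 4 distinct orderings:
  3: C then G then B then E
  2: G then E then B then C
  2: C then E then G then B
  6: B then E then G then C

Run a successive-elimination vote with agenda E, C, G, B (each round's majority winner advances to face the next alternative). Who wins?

Round 1: E vs C — 8–5, E advances.
Round 2: E vs G — 8–5, E advances.
Round 3: E vs B — 4–9, B advances.
B survives the agenda.

B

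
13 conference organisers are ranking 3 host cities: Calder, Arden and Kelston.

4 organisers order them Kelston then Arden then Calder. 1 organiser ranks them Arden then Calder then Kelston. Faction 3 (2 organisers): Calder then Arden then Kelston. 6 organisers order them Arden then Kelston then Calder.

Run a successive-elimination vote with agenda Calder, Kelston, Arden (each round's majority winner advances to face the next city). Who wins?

Round 1: Calder vs Kelston — 3–10, Kelston advances.
Round 2: Kelston vs Arden — 4–9, Arden advances.
The agenda winner is Arden.

Arden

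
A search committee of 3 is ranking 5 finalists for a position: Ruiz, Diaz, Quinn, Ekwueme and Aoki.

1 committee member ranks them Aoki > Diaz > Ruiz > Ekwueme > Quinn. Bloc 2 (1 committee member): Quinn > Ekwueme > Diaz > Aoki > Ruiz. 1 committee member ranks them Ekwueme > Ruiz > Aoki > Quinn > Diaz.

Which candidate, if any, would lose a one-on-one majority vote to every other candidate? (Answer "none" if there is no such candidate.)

Pairwise majorities:
Ruiz vs Diaz: 1 for Ruiz, 2 for Diaz — Diaz by 2–1.
Ruiz–Quinn: Ruiz 2–1.
Ruiz vs Ekwueme: Ruiz is ranked higher on 1 ballot, Ekwueme on 2. Ekwueme wins 2–1.
Ruiz vs Aoki: 1 to 2, Aoki.
Diaz vs Quinn: Diaz is ranked higher on 1 ballot, Quinn on 2. Quinn wins 2–1.
Diaz vs Ekwueme: Diaz is ranked higher on 1 ballot, Ekwueme on 2. Ekwueme wins 2–1.
Diaz vs Aoki: Aoki, 2–1.
Quinn–Ekwueme: Ekwueme 2–1.
Quinn vs Aoki: 1 to 2, Aoki.
Ekwueme vs Aoki: Ekwueme is ranked higher on 1+1 = 2 ballots, Aoki on 1. Ekwueme wins 2–1.
No candidate is winless: Ruiz beats Quinn; Diaz beats Ruiz; Quinn beats Diaz; Ekwueme beats Ruiz; Aoki beats Ruiz. There is no Condorcet loser.

none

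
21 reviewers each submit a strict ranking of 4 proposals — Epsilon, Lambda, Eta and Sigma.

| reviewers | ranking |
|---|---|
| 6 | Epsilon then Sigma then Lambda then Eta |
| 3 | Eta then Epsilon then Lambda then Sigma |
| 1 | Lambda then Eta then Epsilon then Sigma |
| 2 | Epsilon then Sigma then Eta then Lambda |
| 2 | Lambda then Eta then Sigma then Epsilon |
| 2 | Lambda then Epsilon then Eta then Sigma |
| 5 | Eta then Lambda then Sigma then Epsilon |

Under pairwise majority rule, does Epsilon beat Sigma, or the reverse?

Epsilon

Ballots ranking Epsilon above Sigma: 6 + 3 + 1 + 2 + 2 = 14.
Ballots ranking Sigma above Epsilon: 21 − 14 = 7.
Epsilon wins the head-to-head 14–7.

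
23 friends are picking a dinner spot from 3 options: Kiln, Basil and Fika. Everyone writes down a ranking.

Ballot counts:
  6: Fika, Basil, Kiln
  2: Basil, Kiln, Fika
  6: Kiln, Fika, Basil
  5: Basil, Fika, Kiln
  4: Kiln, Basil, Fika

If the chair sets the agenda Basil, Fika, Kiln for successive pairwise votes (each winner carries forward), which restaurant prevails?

Kiln

Round 1: Basil vs Fika — 11–12, Fika advances.
Round 2: Fika vs Kiln — 11–12, Kiln advances.
Kiln survives the agenda.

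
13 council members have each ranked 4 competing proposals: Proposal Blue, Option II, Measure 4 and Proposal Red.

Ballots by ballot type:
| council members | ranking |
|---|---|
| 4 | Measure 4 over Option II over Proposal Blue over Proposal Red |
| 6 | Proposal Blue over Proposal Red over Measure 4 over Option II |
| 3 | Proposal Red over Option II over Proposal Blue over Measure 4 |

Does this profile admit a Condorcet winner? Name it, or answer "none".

none

Head-to-head results (13 council members):
Proposal Blue vs Option II: Proposal Blue preferred on 6 ballots; Option II wins 7–6.
Proposal Blue vs Measure 4: Proposal Blue preferred on 6+3 = 9 ballots; Proposal Blue wins 9–4.
Proposal Blue vs Proposal Red: Proposal Blue preferred on 4+6 = 10 ballots; Proposal Blue wins 10–3.
Option II vs Measure 4: Option II is ranked higher on 3 ballots, Measure 4 on 10. Measure 4 wins 10–3.
Option II vs Proposal Red: Option II preferred on 4 ballots; Proposal Red wins 9–4.
Measure 4 vs Proposal Red: Measure 4 is ranked higher on 4 ballots, Proposal Red on 9. Proposal Red wins 9–4.
Every option loses at least once (Proposal Blue loses to Option II; Option II loses to Measure 4; Measure 4 loses to Proposal Blue; Proposal Red loses to Proposal Blue). The majority relation contains the cycle Proposal Blue beats Measure 4 beats Option II beats Proposal Blue, so there is no Condorcet winner.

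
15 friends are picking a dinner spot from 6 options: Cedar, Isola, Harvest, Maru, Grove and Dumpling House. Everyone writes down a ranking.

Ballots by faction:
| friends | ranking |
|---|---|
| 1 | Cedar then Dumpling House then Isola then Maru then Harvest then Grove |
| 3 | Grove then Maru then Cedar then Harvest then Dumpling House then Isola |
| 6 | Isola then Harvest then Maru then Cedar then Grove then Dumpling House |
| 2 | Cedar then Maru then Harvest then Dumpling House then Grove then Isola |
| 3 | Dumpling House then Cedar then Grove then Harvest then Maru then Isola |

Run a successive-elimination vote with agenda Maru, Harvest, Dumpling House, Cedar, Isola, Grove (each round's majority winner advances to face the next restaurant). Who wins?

Cedar

Round 1: Maru vs Harvest — 6–9, Harvest advances.
Round 2: Harvest vs Dumpling House — 11–4, Harvest advances.
Round 3: Harvest vs Cedar — 6–9, Cedar advances.
Round 4: Cedar vs Isola — 9–6, Cedar advances.
Round 5: Cedar vs Grove — 12–3, Cedar advances.
The agenda winner is Cedar.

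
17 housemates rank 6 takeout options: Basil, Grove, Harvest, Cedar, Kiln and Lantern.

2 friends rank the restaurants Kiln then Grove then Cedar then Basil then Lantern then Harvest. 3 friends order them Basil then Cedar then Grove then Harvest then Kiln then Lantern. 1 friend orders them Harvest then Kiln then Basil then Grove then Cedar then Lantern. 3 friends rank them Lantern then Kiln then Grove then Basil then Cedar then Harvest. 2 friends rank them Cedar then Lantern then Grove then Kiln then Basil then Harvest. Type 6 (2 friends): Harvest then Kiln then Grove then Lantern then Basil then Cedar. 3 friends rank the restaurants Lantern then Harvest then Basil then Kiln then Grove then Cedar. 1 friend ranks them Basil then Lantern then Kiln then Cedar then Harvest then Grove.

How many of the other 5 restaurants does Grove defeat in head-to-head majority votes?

3

Grove against each rival (17 friends):
Grove vs Basil: Grove wins 9–8.
Grove vs Harvest: 2+3+3+2 = 10 for Grove, 7 for Harvest — Grove by 10–7.
Grove vs Cedar: Grove wins 11–6.
Grove–Kiln: Kiln 12–5.
Grove vs Lantern: 8 to 9, Lantern.
Grove beats Basil, Harvest, Cedar; loses to Kiln, Lantern — 3 pairwise wins.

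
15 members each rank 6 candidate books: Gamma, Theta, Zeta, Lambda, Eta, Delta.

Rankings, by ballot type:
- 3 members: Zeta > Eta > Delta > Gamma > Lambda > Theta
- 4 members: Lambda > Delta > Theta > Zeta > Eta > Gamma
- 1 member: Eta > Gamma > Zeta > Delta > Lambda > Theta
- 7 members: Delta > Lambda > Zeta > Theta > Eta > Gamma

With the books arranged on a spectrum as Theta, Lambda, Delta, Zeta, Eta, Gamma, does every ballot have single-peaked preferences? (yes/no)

Axis positions: Theta=1, Lambda=2, Delta=3, Zeta=4, Eta=5, Gamma=6.
Ballot type 1 (peak Zeta at position 4): ranking walks positions 4-5-3-6-2-1, expanding outward from the peak — single-peaked.
Ballot type 2 (peak Lambda at position 2): ranking walks positions 2-3-1-4-5-6, expanding outward from the peak — single-peaked.
Ballot type 3 (peak Eta at position 5): ranking walks positions 5-6-4-3-2-1, expanding outward from the peak — single-peaked.
Ballot type 4 (peak Delta at position 3): ranking walks positions 3-2-4-1-5-6, expanding outward from the peak — single-peaked.
Every ranking is single-peaked on this axis.

yes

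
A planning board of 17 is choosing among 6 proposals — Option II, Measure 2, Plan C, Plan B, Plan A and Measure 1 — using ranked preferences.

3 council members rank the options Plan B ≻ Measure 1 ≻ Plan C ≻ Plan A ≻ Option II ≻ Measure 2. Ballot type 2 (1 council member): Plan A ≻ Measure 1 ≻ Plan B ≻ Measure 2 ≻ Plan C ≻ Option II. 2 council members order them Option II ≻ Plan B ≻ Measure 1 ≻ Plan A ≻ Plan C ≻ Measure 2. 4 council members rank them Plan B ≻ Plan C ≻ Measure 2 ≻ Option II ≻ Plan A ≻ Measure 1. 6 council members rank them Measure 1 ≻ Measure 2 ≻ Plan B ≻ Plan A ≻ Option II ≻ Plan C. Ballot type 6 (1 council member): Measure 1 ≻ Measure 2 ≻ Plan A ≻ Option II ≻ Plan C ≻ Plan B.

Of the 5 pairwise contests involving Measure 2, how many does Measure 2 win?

Measure 2 against each rival (17 council members):
Measure 2 vs Option II: 1+4+6+1 = 12 for Measure 2, 5 for Option II — Measure 2 by 12–5.
Measure 2 vs Plan C: Measure 2 preferred on 1+6+1 = 8 ballots; Plan C wins 9–8.
Measure 2 vs Plan B: Plan B, 10–7.
Measure 2–Plan A: Measure 2 11–6.
Measure 2 vs Measure 1: Measure 2 preferred on 4 ballots; Measure 1 wins 13–4.
Measure 2 beats Option II, Plan A; loses to Plan C, Plan B, Measure 1 — 2 pairwise wins.

2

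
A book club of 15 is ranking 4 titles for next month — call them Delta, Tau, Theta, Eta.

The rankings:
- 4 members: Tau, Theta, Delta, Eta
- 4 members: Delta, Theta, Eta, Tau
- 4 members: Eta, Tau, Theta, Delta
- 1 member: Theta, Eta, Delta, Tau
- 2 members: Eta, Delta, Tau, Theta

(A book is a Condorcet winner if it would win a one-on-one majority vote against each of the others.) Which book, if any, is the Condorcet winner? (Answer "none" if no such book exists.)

Check each pair by majority over 15 ballots:
Delta vs Tau: Tau wins 8–7.
Delta vs Theta: Theta wins 9–6.
Delta vs Eta: Delta, 8–7.
Tau vs Theta: 4+4+2 = 10 for Tau, 5 for Theta — Tau by 10–5.
Tau vs Eta: Eta, 11–4.
Theta vs Eta: Theta is ranked higher on 4+4+1 = 9 ballots, Eta on 6. Theta wins 9–6.
Each book drops at least one matchup (Delta loses to Tau; Tau loses to Eta; Theta loses to Tau; Eta loses to Delta); the cycle Delta > Eta > Tau > Delta rules out a Condorcet winner.

none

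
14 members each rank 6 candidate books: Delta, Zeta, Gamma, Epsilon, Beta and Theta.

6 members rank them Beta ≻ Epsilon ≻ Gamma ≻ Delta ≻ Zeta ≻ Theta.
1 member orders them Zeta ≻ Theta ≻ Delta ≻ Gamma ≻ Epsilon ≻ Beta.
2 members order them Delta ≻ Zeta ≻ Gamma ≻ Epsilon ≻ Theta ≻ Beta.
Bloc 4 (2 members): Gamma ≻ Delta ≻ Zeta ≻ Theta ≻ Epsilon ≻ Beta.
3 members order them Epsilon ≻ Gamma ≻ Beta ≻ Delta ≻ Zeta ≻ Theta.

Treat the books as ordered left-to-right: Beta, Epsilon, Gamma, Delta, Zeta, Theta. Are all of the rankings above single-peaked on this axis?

yes

Axis positions: Beta=1, Epsilon=2, Gamma=3, Delta=4, Zeta=5, Theta=6.
Bloc 1 (peak Beta at position 1): ranking walks positions 1-2-3-4-5-6, expanding outward from the peak — single-peaked.
Bloc 2 (peak Zeta at position 5): ranking walks positions 5-6-4-3-2-1, expanding outward from the peak — single-peaked.
Bloc 3 (peak Delta at position 4): ranking walks positions 4-5-3-2-6-1, expanding outward from the peak — single-peaked.
Bloc 4 (peak Gamma at position 3): ranking walks positions 3-4-5-6-2-1, expanding outward from the peak — single-peaked.
Bloc 5 (peak Epsilon at position 2): ranking walks positions 2-3-1-4-5-6, expanding outward from the peak — single-peaked.
Every ranking is single-peaked on this axis.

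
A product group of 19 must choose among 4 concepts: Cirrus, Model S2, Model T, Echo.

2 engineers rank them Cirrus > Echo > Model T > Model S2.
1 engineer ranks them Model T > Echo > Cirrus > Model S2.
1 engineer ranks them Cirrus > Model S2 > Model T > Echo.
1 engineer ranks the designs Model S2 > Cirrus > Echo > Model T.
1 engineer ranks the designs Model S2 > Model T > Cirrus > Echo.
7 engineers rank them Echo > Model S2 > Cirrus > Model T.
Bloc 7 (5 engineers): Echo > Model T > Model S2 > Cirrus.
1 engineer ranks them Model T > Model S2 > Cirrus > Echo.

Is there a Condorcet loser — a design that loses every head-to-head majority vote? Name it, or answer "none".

Model T

Head-to-head results (19 engineers):
Cirrus vs Model S2: 2+1+1 = 4 for Cirrus, 15 for Model S2 — Model S2 by 15–4.
Cirrus vs Model T: 11 to 8, Cirrus.
Cirrus vs Echo: Cirrus is ranked higher on 2+1+1+1+1 = 6 ballots, Echo on 13. Echo wins 13–6.
Model S2 vs Model T: Model S2 wins 10–9.
Model S2 vs Echo: Echo wins 15–4.
Model T vs Echo: Echo wins 15–4.
Only Model T has no wins; Model T is the Condorcet loser.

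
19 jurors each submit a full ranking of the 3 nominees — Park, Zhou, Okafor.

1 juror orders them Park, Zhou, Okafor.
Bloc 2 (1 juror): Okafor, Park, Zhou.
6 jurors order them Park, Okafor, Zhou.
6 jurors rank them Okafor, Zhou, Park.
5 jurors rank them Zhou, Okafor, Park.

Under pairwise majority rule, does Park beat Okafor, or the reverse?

Okafor

Ballots ranking Park above Okafor: 1 + 6 = 7.
Ballots ranking Okafor above Park: 19 − 7 = 12.
Okafor wins the head-to-head 12–7.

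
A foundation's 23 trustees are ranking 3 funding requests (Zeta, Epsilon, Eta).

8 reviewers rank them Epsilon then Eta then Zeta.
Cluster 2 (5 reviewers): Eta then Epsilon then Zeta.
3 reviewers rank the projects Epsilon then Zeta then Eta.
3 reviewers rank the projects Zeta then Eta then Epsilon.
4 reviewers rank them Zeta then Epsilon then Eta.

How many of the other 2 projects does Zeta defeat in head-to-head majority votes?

0

Zeta against each rival (23 reviewers):
Zeta vs Epsilon: Epsilon, 16–7.
Zeta vs Eta: 10 to 13, Eta.
Zeta beats no one; loses to Epsilon, Eta — 0 pairwise wins.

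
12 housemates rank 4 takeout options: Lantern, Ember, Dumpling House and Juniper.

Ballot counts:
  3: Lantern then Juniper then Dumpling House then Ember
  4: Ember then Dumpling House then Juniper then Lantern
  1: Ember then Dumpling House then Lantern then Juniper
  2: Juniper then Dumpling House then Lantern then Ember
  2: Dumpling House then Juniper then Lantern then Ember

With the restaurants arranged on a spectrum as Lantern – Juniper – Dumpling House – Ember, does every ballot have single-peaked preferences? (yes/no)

Axis positions: Lantern=1, Juniper=2, Dumpling House=3, Ember=4.
Group 1 (peak Lantern at position 1): ranking walks positions 1-2-3-4, expanding outward from the peak — single-peaked.
Group 2 (peak Ember at position 4): ranking walks positions 4-3-2-1, expanding outward from the peak — single-peaked.
Group 3: ranking walks positions 4-3-1-2; Lantern is ranked above Juniper even though Juniper lies between Lantern and the peak Ember on the axis — preferences dip and rise again. Not single-peaked.
Group 4 (peak Juniper at position 2): ranking walks positions 2-3-1-4, expanding outward from the peak — single-peaked.
Group 5 (peak Dumpling House at position 3): ranking walks positions 3-2-1-4, expanding outward from the peak — single-peaked.
Group 3 violates single-peakedness, so the profile is not single-peaked on this axis.

no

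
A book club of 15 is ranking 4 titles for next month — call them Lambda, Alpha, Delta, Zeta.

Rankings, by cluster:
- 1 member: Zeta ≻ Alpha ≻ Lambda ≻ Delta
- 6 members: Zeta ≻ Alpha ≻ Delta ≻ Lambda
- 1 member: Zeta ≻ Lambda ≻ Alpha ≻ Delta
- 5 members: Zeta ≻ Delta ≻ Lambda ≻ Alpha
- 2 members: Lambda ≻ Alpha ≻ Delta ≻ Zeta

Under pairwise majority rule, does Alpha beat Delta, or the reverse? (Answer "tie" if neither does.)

Ballots ranking Alpha above Delta: 1 + 6 + 1 + 2 = 10.
Ballots ranking Delta above Alpha: 15 − 10 = 5.
Alpha wins the head-to-head 10–5.

Alpha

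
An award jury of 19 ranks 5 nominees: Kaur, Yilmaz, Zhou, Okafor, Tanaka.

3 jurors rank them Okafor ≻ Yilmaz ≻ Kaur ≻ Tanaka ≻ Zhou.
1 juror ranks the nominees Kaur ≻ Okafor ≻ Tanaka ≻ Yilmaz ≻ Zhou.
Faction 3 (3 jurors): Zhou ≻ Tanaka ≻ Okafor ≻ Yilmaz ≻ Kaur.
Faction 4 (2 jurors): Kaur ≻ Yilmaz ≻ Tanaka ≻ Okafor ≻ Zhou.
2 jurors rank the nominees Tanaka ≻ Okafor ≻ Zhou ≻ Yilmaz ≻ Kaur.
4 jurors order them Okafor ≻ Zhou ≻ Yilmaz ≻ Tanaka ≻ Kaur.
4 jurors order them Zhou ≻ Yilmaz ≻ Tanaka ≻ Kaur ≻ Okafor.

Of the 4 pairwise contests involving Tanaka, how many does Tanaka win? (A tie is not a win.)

2

Tanaka against each rival (19 jurors):
Tanaka vs Kaur: Tanaka wins 13–6.
Tanaka vs Yilmaz: 6 to 13, Yilmaz.
Tanaka vs Zhou: 8 to 11, Zhou.
Tanaka vs Okafor: 3+2+2+4 = 11 for Tanaka, 8 for Okafor — Tanaka by 11–8.
Tanaka beats Kaur, Okafor; loses to Yilmaz, Zhou — 2 pairwise wins.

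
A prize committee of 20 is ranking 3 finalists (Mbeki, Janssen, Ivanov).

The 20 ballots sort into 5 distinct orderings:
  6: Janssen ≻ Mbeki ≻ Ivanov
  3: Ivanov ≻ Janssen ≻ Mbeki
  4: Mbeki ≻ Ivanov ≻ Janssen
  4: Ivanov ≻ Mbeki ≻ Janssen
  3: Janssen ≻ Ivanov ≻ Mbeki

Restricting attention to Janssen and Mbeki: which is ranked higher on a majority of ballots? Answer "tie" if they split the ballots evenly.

Janssen

Ballots ranking Janssen above Mbeki: 6 + 3 + 3 = 12.
Ballots ranking Mbeki above Janssen: 20 − 12 = 8.
Janssen wins the head-to-head 12–8.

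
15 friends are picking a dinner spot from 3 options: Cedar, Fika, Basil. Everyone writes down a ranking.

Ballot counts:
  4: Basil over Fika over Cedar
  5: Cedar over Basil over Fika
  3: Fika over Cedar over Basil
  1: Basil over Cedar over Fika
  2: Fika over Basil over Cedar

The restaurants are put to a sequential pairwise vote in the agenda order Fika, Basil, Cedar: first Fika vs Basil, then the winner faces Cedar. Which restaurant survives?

Cedar

Round 1: Fika vs Basil — 5–10, Basil advances.
Round 2: Basil vs Cedar — 7–8, Cedar advances.
Cedar survives the agenda.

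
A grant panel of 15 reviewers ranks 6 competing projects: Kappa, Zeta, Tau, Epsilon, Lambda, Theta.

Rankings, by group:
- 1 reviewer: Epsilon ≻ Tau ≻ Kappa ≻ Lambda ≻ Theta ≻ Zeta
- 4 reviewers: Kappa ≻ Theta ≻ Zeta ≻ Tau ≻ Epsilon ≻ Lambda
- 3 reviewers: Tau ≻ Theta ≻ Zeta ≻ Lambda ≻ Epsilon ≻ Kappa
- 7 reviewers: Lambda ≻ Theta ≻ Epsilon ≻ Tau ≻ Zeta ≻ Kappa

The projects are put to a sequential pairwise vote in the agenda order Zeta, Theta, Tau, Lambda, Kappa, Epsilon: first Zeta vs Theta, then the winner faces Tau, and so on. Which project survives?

Lambda

Round 1: Zeta vs Theta — 0–15, Theta advances.
Round 2: Theta vs Tau — 11–4, Theta advances.
Round 3: Theta vs Lambda — 7–8, Lambda advances.
Round 4: Lambda vs Kappa — 10–5, Lambda advances.
Round 5: Lambda vs Epsilon — 10–5, Lambda advances.
The agenda winner is Lambda.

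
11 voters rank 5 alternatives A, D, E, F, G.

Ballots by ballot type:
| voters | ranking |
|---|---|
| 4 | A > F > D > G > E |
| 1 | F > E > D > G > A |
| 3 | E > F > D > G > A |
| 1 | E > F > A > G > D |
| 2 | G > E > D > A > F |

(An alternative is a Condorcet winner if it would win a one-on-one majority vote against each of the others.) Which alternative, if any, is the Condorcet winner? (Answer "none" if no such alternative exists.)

Pairwise majorities:
A vs D: D wins 6–5.
A vs E: E wins 7–4.
A vs F: A, 6–5.
A vs G: G wins 6–5.
D–E: E 7–4.
D–F: F 9–2.
D vs G: D wins 8–3.
E vs F: E, 6–5.
E vs G: G, 6–5.
F–G: F 9–2.
Each alternative drops at least one matchup (A loses to D; D loses to E; E loses to G; F loses to A; G loses to D); the cycle A → F → D → A rules out a Condorcet winner.

none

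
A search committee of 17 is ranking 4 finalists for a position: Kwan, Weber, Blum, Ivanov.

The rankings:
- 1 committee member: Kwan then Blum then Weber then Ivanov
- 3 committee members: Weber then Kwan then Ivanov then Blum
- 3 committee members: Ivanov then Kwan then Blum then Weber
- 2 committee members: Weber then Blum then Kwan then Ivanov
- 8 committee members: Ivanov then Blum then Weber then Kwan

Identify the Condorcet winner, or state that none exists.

Pairwise majorities:
Kwan–Weber: Weber 13–4.
Kwan vs Blum: Blum, 10–7.
Kwan–Ivanov: Ivanov 11–6.
Weber–Blum: Blum 12–5.
Weber vs Ivanov: Ivanov, 11–6.
Blum vs Ivanov: Ivanov wins 14–3.
Ivanov defeats every rival head-to-head and is the Condorcet winner.

Ivanov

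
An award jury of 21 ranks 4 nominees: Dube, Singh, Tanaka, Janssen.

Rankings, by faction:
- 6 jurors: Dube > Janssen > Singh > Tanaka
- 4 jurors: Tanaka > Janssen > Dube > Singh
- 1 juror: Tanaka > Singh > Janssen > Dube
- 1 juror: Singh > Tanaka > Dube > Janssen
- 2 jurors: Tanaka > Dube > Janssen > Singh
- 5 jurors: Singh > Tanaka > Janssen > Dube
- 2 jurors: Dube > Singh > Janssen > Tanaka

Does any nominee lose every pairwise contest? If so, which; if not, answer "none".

Pairwise majorities:
Dube vs Singh: Dube wins 14–7.
Dube–Tanaka: Tanaka 13–8.
Dube vs Janssen: Dube, 11–10.
Singh vs Tanaka: 14 to 7, Singh.
Singh–Janssen: Janssen 12–9.
Tanaka–Janssen: Tanaka 13–8.
No nominee is winless: Dube beats Singh; Singh beats Tanaka; Tanaka beats Dube; Janssen beats Singh. There is no Condorcet loser.

none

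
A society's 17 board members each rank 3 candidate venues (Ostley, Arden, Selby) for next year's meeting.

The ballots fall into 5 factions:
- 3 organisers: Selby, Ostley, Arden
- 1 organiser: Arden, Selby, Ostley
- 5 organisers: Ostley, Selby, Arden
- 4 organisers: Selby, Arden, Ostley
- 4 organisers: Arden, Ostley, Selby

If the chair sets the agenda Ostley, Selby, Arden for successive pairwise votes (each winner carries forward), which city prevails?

Round 1: Ostley vs Selby — 9–8, Ostley advances.
Round 2: Ostley vs Arden — 8–9, Arden advances.
Arden survives the agenda.

Arden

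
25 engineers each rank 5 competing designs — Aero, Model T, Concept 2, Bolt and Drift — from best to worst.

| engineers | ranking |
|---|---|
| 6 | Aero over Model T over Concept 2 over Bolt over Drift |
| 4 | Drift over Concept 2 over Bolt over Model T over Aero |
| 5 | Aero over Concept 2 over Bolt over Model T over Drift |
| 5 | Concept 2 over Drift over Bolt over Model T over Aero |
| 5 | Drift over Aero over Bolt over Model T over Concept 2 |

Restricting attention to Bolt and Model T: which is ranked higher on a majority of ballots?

Bolt

Ballots ranking Bolt above Model T: 4 + 5 + 5 + 5 = 19.
Ballots ranking Model T above Bolt: 25 − 19 = 6.
Bolt wins the head-to-head 19–6.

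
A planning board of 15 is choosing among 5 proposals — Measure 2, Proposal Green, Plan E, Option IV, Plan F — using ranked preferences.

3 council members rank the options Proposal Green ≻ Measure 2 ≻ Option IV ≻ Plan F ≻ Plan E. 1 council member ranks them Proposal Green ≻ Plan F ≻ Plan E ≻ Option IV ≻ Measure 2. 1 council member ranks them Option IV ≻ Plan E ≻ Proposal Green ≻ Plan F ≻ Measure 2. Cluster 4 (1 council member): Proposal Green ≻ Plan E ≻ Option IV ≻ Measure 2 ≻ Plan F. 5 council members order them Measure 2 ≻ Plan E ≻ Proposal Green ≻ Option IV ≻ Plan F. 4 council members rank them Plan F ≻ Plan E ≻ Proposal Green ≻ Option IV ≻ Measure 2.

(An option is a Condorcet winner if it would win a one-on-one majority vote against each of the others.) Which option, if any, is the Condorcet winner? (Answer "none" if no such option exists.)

none

Check each pair by majority over 15 ballots:
Measure 2–Proposal Green: Proposal Green 10–5.
Measure 2 vs Plan E: Measure 2 wins 8–7.
Measure 2 vs Option IV: Measure 2, 8–7.
Measure 2–Plan F: Measure 2 9–6.
Proposal Green vs Plan E: Plan E wins 10–5.
Proposal Green–Option IV: Proposal Green 14–1.
Proposal Green vs Plan F: Proposal Green wins 11–4.
Plan E–Option IV: Plan E 11–4.
Plan E vs Plan F: Plan F wins 8–7.
Option IV vs Plan F: Option IV wins 10–5.
No option is unbeaten: Measure 2 loses to Proposal Green; Proposal Green loses to Plan E; Plan E loses to Measure 2; Option IV loses to Measure 2; Plan F loses to Measure 2. In particular Measure 2 > Plan E > Proposal Green > Measure 2 is a majority cycle — no Condorcet winner exists.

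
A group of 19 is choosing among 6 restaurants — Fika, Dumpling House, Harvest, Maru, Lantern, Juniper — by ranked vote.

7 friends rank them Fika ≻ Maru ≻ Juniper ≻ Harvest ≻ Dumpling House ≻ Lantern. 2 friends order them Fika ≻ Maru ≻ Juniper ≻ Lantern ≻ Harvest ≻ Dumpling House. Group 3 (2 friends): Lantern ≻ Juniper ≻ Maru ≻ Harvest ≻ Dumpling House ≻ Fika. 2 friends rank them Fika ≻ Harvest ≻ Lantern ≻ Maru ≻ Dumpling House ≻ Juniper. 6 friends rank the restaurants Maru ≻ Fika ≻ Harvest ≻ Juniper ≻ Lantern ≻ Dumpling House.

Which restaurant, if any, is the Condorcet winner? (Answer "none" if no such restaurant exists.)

Check each pair by majority over 19 ballots:
Fika vs Dumpling House: Fika wins 17–2.
Fika vs Harvest: Fika, 17–2.
Fika vs Maru: Fika is ranked higher on 7+2+2 = 11 ballots, Maru on 8. Fika wins 11–8.
Fika vs Lantern: Fika is ranked higher on 7+2+2+6 = 17 ballots, Lantern on 2. Fika wins 17–2.
Fika vs Juniper: Fika wins 17–2.
Dumpling House vs Harvest: Dumpling House preferred on 0 ballots; Harvest wins 19–0.
Dumpling House vs Maru: 0 for Dumpling House, 19 for Maru — Maru by 19–0.
Dumpling House vs Lantern: Lantern wins 12–7.
Dumpling House vs Juniper: Dumpling House preferred on 2 ballots; Juniper wins 17–2.
Harvest vs Maru: 2 for Harvest, 17 for Maru — Maru by 17–2.
Harvest vs Lantern: Harvest preferred on 7+2+6 = 15 ballots; Harvest wins 15–4.
Harvest vs Juniper: 8 to 11, Juniper.
Maru vs Lantern: Maru, 15–4.
Maru vs Juniper: 7+2+2+6 = 17 for Maru, 2 for Juniper — Maru by 17–2.
Lantern vs Juniper: Lantern preferred on 2+2 = 4 ballots; Juniper wins 15–4.
Fika beats each of Dumpling House, Harvest, Maru, Lantern, Juniper — Fika is the Condorcet winner.

Fika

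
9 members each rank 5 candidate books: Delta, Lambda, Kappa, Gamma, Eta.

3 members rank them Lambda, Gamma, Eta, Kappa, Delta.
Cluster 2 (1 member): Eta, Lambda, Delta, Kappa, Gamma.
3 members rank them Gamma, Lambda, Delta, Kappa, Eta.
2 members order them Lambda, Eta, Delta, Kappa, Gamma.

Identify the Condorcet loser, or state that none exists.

Kappa

Head-to-head results (9 members):
Delta vs Lambda: Lambda wins 9–0.
Delta vs Kappa: 6 to 3, Delta.
Delta vs Gamma: Gamma, 6–3.
Delta vs Eta: Eta wins 6–3.
Lambda vs Kappa: Lambda wins 9–0.
Lambda–Gamma: Lambda 6–3.
Lambda–Eta: Lambda 8–1.
Kappa–Gamma: Gamma 6–3.
Kappa–Eta: Eta 6–3.
Gamma vs Eta: Gamma wins 6–3.
Only Kappa has no wins; Kappa is the Condorcet loser.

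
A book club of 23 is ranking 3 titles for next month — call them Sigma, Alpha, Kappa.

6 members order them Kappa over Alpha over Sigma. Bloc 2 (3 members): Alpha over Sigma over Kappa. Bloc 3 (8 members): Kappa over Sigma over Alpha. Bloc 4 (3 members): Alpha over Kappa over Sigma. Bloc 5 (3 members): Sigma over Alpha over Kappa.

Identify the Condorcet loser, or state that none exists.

Sigma

Head-to-head results (23 members):
Sigma vs Alpha: Alpha wins 12–11.
Sigma vs Kappa: Kappa wins 17–6.
Alpha–Kappa: Kappa 14–9.
Sigma loses to every other book — it is the Condorcet loser.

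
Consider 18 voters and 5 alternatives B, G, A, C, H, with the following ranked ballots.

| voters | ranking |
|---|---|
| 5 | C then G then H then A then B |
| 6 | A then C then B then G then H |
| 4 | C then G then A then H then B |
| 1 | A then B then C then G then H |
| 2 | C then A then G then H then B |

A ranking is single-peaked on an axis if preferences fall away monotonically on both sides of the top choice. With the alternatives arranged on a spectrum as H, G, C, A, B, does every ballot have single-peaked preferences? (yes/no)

Axis positions: H=1, G=2, C=3, A=4, B=5.
Type 1 (peak C at position 3): ranking walks positions 3-2-1-4-5, expanding outward from the peak — single-peaked.
Type 2 (peak A at position 4): ranking walks positions 4-3-5-2-1, expanding outward from the peak — single-peaked.
Type 3 (peak C at position 3): ranking walks positions 3-2-4-1-5, expanding outward from the peak — single-peaked.
Type 4 (peak A at position 4): ranking walks positions 4-5-3-2-1, expanding outward from the peak — single-peaked.
Type 5 (peak C at position 3): ranking walks positions 3-4-2-1-5, expanding outward from the peak — single-peaked.
Every ranking is single-peaked on this axis.

yes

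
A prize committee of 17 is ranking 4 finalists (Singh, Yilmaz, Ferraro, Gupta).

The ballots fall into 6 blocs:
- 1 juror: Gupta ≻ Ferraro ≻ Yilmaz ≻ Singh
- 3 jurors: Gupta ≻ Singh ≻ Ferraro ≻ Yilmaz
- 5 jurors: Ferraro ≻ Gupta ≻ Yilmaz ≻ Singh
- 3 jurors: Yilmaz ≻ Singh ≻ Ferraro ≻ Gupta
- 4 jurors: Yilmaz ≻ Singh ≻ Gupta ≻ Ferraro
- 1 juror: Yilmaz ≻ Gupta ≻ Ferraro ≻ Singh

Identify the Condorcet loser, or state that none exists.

Pairwise majorities:
Singh vs Yilmaz: Yilmaz wins 14–3.
Singh vs Ferraro: Singh is ranked higher on 3+3+4 = 10 ballots, Ferraro on 7. Singh wins 10–7.
Singh vs Gupta: 7 to 10, Gupta.
Yilmaz vs Ferraro: Ferraro, 9–8.
Yilmaz vs Gupta: 8 to 9, Gupta.
Ferraro vs Gupta: Ferraro preferred on 5+3 = 8 ballots; Gupta wins 9–8.
Every nominee wins at least one matchup (Singh beats Ferraro; Yilmaz beats Singh; Ferraro beats Yilmaz; Gupta beats Singh), so there is no Condorcet loser.

none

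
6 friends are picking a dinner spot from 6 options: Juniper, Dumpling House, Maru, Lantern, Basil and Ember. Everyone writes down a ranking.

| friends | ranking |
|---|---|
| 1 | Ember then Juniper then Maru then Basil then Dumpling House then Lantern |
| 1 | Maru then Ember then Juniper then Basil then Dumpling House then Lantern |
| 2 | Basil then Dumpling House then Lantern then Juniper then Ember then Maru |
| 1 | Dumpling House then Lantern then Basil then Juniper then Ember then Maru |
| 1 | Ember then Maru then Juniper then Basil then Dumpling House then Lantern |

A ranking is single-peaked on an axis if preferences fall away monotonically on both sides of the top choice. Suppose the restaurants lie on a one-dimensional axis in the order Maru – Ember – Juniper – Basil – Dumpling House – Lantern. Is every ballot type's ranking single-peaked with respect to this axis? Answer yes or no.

yes

Axis positions: Maru=1, Ember=2, Juniper=3, Basil=4, Dumpling House=5, Lantern=6.
Ballot type 1 (peak Ember at position 2): ranking walks positions 2-3-1-4-5-6, expanding outward from the peak — single-peaked.
Ballot type 2 (peak Maru at position 1): ranking walks positions 1-2-3-4-5-6, expanding outward from the peak — single-peaked.
Ballot type 3 (peak Basil at position 4): ranking walks positions 4-5-6-3-2-1, expanding outward from the peak — single-peaked.
Ballot type 4 (peak Dumpling House at position 5): ranking walks positions 5-6-4-3-2-1, expanding outward from the peak — single-peaked.
Ballot type 5 (peak Ember at position 2): ranking walks positions 2-1-3-4-5-6, expanding outward from the peak — single-peaked.
Every ranking is single-peaked on this axis.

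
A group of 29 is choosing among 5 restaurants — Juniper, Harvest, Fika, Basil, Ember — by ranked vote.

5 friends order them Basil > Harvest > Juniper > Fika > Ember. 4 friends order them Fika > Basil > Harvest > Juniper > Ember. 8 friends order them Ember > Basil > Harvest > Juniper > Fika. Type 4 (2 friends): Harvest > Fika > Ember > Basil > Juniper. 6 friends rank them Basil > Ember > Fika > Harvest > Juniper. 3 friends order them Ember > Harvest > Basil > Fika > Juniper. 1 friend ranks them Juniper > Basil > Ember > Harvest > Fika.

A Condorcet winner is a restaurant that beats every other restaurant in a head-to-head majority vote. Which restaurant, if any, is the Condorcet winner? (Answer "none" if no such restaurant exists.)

Basil

Head-to-head results (29 friends):
Juniper vs Harvest: 1 to 28, Harvest.
Juniper vs Fika: 5+8+1 = 14 for Juniper, 15 for Fika — Fika by 15–14.
Juniper vs Basil: Juniper preferred on 1 ballot; Basil wins 28–1.
Juniper vs Ember: Juniper preferred on 5+4+1 = 10 ballots; Ember wins 19–10.
Harvest vs Fika: 19 to 10, Harvest.
Harvest vs Basil: 2+3 = 5 for Harvest, 24 for Basil — Basil by 24–5.
Harvest vs Ember: Harvest is ranked higher on 5+4+2 = 11 ballots, Ember on 18. Ember wins 18–11.
Fika vs Basil: 6 to 23, Basil.
Fika vs Ember: 5+4+2 = 11 for Fika, 18 for Ember — Ember by 18–11.
Basil vs Ember: 16 to 13, Basil.
Basil defeats every rival head-to-head and is the Condorcet winner.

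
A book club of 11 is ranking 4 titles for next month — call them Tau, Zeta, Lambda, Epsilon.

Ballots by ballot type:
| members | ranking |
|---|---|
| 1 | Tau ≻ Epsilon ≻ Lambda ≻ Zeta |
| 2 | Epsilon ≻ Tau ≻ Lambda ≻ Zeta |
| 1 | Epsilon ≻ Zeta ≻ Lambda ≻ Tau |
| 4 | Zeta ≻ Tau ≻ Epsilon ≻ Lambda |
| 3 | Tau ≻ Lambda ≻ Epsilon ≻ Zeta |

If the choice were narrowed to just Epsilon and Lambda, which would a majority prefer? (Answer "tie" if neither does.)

Epsilon

Ballots ranking Epsilon above Lambda: 1 + 2 + 1 + 4 = 8.
Ballots ranking Lambda above Epsilon: 11 − 8 = 3.
Epsilon wins the head-to-head 8–3.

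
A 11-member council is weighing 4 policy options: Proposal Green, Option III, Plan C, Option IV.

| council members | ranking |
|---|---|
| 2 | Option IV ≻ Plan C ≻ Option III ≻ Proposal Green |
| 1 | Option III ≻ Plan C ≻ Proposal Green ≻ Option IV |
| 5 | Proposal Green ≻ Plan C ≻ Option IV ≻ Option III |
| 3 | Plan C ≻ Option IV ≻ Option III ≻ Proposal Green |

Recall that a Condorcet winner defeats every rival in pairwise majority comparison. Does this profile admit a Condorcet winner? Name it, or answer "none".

Plan C

Check each pair by majority over 11 ballots:
Proposal Green vs Option III: 5 for Proposal Green, 6 for Option III — Option III by 6–5.
Proposal Green vs Plan C: Plan C, 6–5.
Proposal Green–Option IV: Proposal Green 6–5.
Option III vs Plan C: Option III preferred on 1 ballot; Plan C wins 10–1.
Option III–Option IV: Option IV 10–1.
Plan C vs Option IV: Plan C is ranked higher on 1+5+3 = 9 ballots, Option IV on 2. Plan C wins 9–2.
Plan C beats each of Proposal Green, Option III, Option IV — Plan C is the Condorcet winner.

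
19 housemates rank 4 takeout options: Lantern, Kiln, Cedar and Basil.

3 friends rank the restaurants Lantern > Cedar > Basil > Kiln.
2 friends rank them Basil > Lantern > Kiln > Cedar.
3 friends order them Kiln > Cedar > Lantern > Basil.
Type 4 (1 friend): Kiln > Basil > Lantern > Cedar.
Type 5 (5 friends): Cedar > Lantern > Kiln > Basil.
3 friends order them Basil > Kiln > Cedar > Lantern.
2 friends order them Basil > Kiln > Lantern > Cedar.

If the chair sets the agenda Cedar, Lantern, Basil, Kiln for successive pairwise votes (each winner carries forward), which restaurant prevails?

Kiln

Round 1: Cedar vs Lantern — 11–8, Cedar advances.
Round 2: Cedar vs Basil — 11–8, Cedar advances.
Round 3: Cedar vs Kiln — 8–11, Kiln advances.
The agenda winner is Kiln.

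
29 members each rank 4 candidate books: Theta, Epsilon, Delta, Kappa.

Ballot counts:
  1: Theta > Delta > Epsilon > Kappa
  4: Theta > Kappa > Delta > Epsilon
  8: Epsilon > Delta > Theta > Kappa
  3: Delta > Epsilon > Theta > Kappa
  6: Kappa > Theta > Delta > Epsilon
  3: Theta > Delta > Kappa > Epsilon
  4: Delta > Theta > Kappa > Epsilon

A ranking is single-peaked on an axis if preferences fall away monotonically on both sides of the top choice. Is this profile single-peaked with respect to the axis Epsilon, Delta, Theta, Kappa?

yes

Axis positions: Epsilon=1, Delta=2, Theta=3, Kappa=4.
Type 1 (peak Theta at position 3): ranking walks positions 3-2-1-4, expanding outward from the peak — single-peaked.
Type 2 (peak Theta at position 3): ranking walks positions 3-4-2-1, expanding outward from the peak — single-peaked.
Type 3 (peak Epsilon at position 1): ranking walks positions 1-2-3-4, expanding outward from the peak — single-peaked.
Type 4 (peak Delta at position 2): ranking walks positions 2-1-3-4, expanding outward from the peak — single-peaked.
Type 5 (peak Kappa at position 4): ranking walks positions 4-3-2-1, expanding outward from the peak — single-peaked.
Type 6 (peak Theta at position 3): ranking walks positions 3-2-4-1, expanding outward from the peak — single-peaked.
Type 7 (peak Delta at position 2): ranking walks positions 2-3-4-1, expanding outward from the peak — single-peaked.
Every ranking is single-peaked on this axis.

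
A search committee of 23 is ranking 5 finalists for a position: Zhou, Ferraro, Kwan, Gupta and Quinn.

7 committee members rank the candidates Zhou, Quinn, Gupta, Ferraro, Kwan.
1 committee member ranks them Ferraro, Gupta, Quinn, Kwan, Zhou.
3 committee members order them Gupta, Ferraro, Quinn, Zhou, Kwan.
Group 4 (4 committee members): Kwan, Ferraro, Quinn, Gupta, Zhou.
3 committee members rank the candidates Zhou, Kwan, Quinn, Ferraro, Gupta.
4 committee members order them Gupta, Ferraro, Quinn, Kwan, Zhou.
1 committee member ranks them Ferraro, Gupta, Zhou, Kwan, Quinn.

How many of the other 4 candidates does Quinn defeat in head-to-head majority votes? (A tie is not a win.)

Quinn against each rival (23 committee members):
Quinn vs Zhou: 1+3+4+4 = 12 for Quinn, 11 for Zhou — Quinn by 12–11.
Quinn vs Ferraro: Quinn preferred on 7+3 = 10 ballots; Ferraro wins 13–10.
Quinn vs Kwan: Quinn is ranked higher on 7+1+3+4 = 15 ballots, Kwan on 8. Quinn wins 15–8.
Quinn–Gupta: Quinn 14–9.
Quinn beats Zhou, Kwan, Gupta; loses to Ferraro — 3 pairwise wins.

3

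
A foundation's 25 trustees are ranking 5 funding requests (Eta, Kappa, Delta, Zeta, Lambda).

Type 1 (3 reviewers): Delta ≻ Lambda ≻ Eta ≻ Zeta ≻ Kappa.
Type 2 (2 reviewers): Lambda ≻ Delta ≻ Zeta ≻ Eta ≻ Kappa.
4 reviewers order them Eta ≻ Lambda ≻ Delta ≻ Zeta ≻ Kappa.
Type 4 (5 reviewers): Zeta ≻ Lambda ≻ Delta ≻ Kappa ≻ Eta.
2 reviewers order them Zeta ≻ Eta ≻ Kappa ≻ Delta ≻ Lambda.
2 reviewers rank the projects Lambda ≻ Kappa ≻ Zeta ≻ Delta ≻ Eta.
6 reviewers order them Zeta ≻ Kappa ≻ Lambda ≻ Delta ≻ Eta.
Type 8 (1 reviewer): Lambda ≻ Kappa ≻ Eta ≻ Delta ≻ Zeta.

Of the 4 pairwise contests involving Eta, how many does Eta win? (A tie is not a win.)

Eta against each rival (25 reviewers):
Eta vs Kappa: Eta is ranked higher on 3+2+4+2 = 11 ballots, Kappa on 14. Kappa wins 14–11.
Eta vs Delta: Delta, 18–7.
Eta vs Zeta: 8 to 17, Zeta.
Eta vs Lambda: 6 to 19, Lambda.
Eta beats no one; loses to Kappa, Delta, Zeta, Lambda — 0 pairwise wins.

0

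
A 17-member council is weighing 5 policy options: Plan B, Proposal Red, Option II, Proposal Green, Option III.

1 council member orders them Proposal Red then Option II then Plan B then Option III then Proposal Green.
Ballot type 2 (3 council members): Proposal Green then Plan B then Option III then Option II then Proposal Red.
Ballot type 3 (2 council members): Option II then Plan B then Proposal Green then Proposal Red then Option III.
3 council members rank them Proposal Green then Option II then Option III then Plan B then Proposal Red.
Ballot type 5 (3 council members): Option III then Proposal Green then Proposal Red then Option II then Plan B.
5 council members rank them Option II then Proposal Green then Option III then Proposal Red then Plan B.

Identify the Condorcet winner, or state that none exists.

Pairwise majorities:
Plan B vs Proposal Red: Plan B is ranked higher on 3+2+3 = 8 ballots, Proposal Red on 9. Proposal Red wins 9–8.
Plan B vs Option II: 3 for Plan B, 14 for Option II — Option II by 14–3.
Plan B vs Proposal Green: 3 to 14, Proposal Green.
Plan B vs Option III: Plan B is ranked higher on 1+3+2 = 6 ballots, Option III on 11. Option III wins 11–6.
Proposal Red vs Option II: Proposal Red preferred on 1+3 = 4 ballots; Option II wins 13–4.
Proposal Red vs Proposal Green: 1 to 16, Proposal Green.
Proposal Red vs Option III: 3 to 14, Option III.
Option II vs Proposal Green: 1+2+5 = 8 for Option II, 9 for Proposal Green — Proposal Green by 9–8.
Option II vs Option III: 1+2+3+5 = 11 for Option II, 6 for Option III — Option II by 11–6.
Proposal Green vs Option III: 3+2+3+5 = 13 for Proposal Green, 4 for Option III — Proposal Green by 13–4.
Proposal Green defeats every rival head-to-head and is the Condorcet winner.

Proposal Green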